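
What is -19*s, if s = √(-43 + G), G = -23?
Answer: -19*I*√66 ≈ -154.36*I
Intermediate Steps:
s = I*√66 (s = √(-43 - 23) = √(-66) = I*√66 ≈ 8.124*I)
-19*s = -19*I*√66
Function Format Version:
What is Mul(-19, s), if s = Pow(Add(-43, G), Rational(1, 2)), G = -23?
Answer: Mul(-19, I, Pow(66, Rational(1, 2))) ≈ Mul(-154.36, I)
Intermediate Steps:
s = Mul(I, Pow(66, Rational(1, 2))) (s = Pow(Add(-43, -23), Rational(1, 2)) = Pow(-66, Rational(1, 2)) = Mul(I, Pow(66, Rational(1, 2))) ≈ Mul(8.1240, I))
Mul(-19, s) = Mul(-19, Mul(I, Pow(66, Rational(1, 2)))) = Mul(-19, I, Pow(66, Rational(1, 2)))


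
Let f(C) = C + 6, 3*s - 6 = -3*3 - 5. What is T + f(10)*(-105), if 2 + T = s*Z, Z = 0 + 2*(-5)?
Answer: -4966/3 ≈ -1655.3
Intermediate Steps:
s = -8/3 (s = 2 + (-3*3 - 5)/3 = 2 + (-9 - 5)/3 = 2 + (⅓)*(-14) = 2 - 14/3 = -8/3 ≈ -2.6667)
f(C) = 6 + C
Z = -10 (Z = 0 - 10 = -10)
T = 74/3 (T = -2 - 8/3*(-10) = -2 + 80/3 = 74/3 ≈ 24.667)
T + f(10)*(-105) = 74/3 + (6 + 10)*(-105) = 74/3 + 16*(-105) = 74/3 - 1680 = -4966/3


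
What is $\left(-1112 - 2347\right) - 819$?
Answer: $-4278$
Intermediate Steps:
$\left(-1112 - 2347\right) - 819 = -3459 - 819 = -4278$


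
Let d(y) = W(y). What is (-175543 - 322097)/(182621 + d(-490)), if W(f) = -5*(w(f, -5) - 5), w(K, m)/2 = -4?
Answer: -248820/91343 ≈ -2.7240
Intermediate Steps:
w(K, m) = -8 (w(K, m) = 2*(-4) = -8)
W(f) = 65 (W(f) = -5*(-8 - 5) = -5*(-13) = 65)
d(y) = 65
(-175543 - 322097)/(182621 + d(-490)) = (-175543 - 322097)/(182621 + 65) = -497640/182686 = -497640*1/182686 = -248820/91343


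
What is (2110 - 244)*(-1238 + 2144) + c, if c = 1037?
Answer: 1691633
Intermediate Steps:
(2110 - 244)*(-1238 + 2144) + c = (2110 - 244)*(-1238 + 2144) + 1037 = 1866*906 + 1037 = 1690596 + 1037 = 1691633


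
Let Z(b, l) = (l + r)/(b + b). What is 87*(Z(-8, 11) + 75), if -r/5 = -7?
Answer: 50199/8 ≈ 6274.9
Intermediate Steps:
r = 35 (r = -5*(-7) = 35)
Z(b, l) = (35 + l)/(2*b) (Z(b, l) = (l + 35)/(b + b) = (35 + l)/((2*b)) = (35 + l)*(1/(2*b)) = (35 + l)/(2*b))
87*(Z(-8, 11) + 75) = 87*((½)*(35 + 11)/(-8) + 75) = 87*((½)*(-⅛)*46 + 75) = 87*(-23/8 + 75) = 87*(577/8) = 50199/8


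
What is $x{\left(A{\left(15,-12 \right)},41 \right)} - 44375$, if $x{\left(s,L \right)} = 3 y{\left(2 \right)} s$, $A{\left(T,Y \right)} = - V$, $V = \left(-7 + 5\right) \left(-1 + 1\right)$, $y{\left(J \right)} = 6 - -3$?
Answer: $-44375$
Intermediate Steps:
$y{\left(J \right)} = 9$ ($y{\left(J \right)} = 6 + 3 = 9$)
$V = 0$ ($V = \left(-2\right) 0 = 0$)
$A{\left(T,Y \right)} = 0$ ($A{\left(T,Y \right)} = \left(-1\right) 0 = 0$)
$x{\left(s,L \right)} = 27 s$ ($x{\left(s,L \right)} = 3 \cdot 9 s = 27 s$)
$x{\left(A{\left(15,-12 \right)},41 \right)} - 44375 = 27 \cdot 0 - 44375 = 0 - 44375 = -44375$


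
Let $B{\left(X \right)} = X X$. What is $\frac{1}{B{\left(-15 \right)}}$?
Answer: $\frac{1}{225} \approx 0.0044444$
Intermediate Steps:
$B{\left(X \right)} = X^{2}$
$\frac{1}{B{\left(-15 \right)}} = \frac{1}{\left(-15\right)^{2}} = \frac{1}{225}$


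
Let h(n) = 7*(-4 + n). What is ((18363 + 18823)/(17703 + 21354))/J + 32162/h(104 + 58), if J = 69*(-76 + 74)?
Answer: 43326935644/1490297949 ≈ 29.073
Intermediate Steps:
h(n) = -28 + 7*n
J = -138 (J = 69*(-2) = -138)
((18363 + 18823)/(17703 + 21354))/J + 32162/h(104 + 58) = ((18363 + 18823)/(17703 + 21354))/(-138) + 32162/(-28 + 7*(104 + 58)) = (37186/39057)*(-1/138) + 32162/(-28 + 7*162) = (37186*(1/39057))*(-1/138) + 32162/(-28 + 1134) = (37186/39057)*(-1/138) + 32162/1106 = -18593/2694933 + 32162*(1/1106) = -18593/2694933 + 16081/553 = 43326935644/1490297949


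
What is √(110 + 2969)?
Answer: √3079 ≈ 55.489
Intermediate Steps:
√(110 + 2969) = √3079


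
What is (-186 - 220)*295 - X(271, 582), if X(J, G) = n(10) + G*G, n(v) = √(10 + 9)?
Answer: -458494 - √19 ≈ -4.5850e+5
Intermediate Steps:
n(v) = √19
X(J, G) = √19 + G² (X(J, G) = √19 + G*G = √19 + G²)
(-186 - 220)*295 - X(271, 582) = (-186 - 220)*295 - (√19 + 582²) = -406*295 - (√19 + 338724) = -119770 - (338724 + √19) = -119770 + (-338724 - √19) = -458494 - √19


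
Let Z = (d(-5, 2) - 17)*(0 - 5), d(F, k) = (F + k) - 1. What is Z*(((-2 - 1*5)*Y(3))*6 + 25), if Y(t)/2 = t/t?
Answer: -6195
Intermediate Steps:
Y(t) = 2 (Y(t) = 2*(t/t) = 2*1 = 2)
d(F, k) = -1 + F + k
Z = 105 (Z = ((-1 - 5 + 2) - 17)*(0 - 5) = (-4 - 17)*(-5) = -21*(-5) = 105)
Z*(((-2 - 1*5)*Y(3))*6 + 25) = 105*(((-2 - 1*5)*2)*6 + 25) = 105*(((-2 - 5)*2)*6 + 25) = 105*(-7*2*6 + 25) = 105*(-14*6 + 25) = 105*(-84 + 25) = 105*(-59) = -6195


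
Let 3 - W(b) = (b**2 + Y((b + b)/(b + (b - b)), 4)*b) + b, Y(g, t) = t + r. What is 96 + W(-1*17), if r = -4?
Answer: -173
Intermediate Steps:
Y(g, t) = -4 + t (Y(g, t) = t - 4 = -4 + t)
W(b) = 3 - b - b**2 (W(b) = 3 - ((b**2 + (-4 + 4)*b) + b) = 3 - ((b**2 + 0*b) + b) = 3 - ((b**2 + 0) + b) = 3 - (b**2 + b) = 3 - (b + b**2) = 3 + (-b - b**2) = 3 - b - b**2)
96 + W(-1*17) = 96 + (3 - (-1)*17 - (-1*17)**2) = 96 + (3 - 1*(-17) - 1*(-17)**2) = 96 + (3 + 17 - 1*289) = 96 + (3 + 17 - 289) = 96 - 269 = -173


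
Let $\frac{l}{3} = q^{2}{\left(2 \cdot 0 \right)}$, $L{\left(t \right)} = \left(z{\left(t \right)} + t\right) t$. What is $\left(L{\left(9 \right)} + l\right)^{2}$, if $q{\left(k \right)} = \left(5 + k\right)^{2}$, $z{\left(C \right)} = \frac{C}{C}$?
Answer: $3861225$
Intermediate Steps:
$z{\left(C \right)} = 1$
$L{\left(t \right)} = t \left(1 + t\right)$ ($L{\left(t \right)} = \left(1 + t\right) t = t \left(1 + t\right)$)
$l = 1875$ ($l = 3 \left(\left(5 + 2 \cdot 0\right)^{2}\right)^{2} = 3 \left(\left(5 + 0\right)^{2}\right)^{2} = 3 \left(5^{2}\right)^{2} = 3 \cdot 25^{2} = 3 \cdot 625 = 1875$)
$\left(L{\left(9 \right)} + l\right)^{2} = \left(9 \left(1 + 9\right) + 1875\right)^{2} = \left(9 \cdot 10 + 1875\right)^{2} = \left(90 + 1875\right)^{2} = 1965^{2} = 3861225$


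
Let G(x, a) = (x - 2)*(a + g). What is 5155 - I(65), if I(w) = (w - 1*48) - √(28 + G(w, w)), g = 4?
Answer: 5138 + 25*√7 ≈ 5204.1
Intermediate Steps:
G(x, a) = (-2 + x)*(4 + a) (G(x, a) = (x - 2)*(a + 4) = (-2 + x)*(4 + a))
I(w) = -48 + w - √(20 + w² + 2*w) (I(w) = (w - 1*48) - √(28 + (-8 - 2*w + 4*w + w*w)) = (w - 48) - √(28 + (-8 - 2*w + 4*w + w²)) = (-48 + w) - √(28 + (-8 + w² + 2*w)) = (-48 + w) - √(20 + w² + 2*w) = -48 + w - √(20 + w² + 2*w))
5155 - I(65) = 5155 - (-48 + 65 - √(20 + 65² + 2*65)) = 5155 - (-48 + 65 - √(20 + 4225 + 130)) = 5155 - (-48 + 65 - √4375) = 5155 - (-48 + 65 - 25*√7) = 5155 - (17 - 25*√7) = 5155 + (-17 + 25*√7) = 5138 + 25*√7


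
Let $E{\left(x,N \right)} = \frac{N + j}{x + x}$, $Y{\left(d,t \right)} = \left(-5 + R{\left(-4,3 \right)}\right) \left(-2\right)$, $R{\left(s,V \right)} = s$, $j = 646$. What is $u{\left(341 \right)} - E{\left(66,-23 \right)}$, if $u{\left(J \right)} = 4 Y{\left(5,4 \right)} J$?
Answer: $\frac{3240241}{132} \approx 24547.0$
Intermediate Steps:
$Y{\left(d,t \right)} = 18$ ($Y{\left(d,t \right)} = \left(-5 - 4\right) \left(-2\right) = \left(-9\right) \left(-2\right) = 18$)
$E{\left(x,N \right)} = \frac{646 + N}{2 x}$ ($E{\left(x,N \right)} = \frac{N + 646}{x + x} = \frac{646 + N}{2 x}$)
$u{\left(J \right)} = 72 J$ ($u{\left(J \right)} = 4 \cdot 18 J = 72 J$)
$u{\left(341 \right)} - E{\left(66,-23 \right)} = 72 \cdot 341 - \frac{646 - 23}{2 \cdot 66} = 24552 - \frac{1}{2} \cdot \frac{1}{66} \cdot 623 = 24552 - \frac{623}{132} = \frac{3240241}{132}$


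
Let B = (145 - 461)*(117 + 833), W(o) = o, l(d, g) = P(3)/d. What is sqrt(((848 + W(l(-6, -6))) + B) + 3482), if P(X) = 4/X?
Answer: 4*I*sqrt(166427)/3 ≈ 543.94*I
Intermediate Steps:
l(d, g) = 4/(3*d) (l(d, g) = (4/3)/d = (4*(1/3))/d = 4/(3*d))
B = -300200 (B = -316*950 = -300200)
sqrt(((848 + W(l(-6, -6))) + B) + 3482) = sqrt(((848 + (4/3)/(-6)) - 300200) + 3482) = sqrt(((848 + (4/3)*(-1/6)) - 300200) + 3482) = sqrt(((848 - 2/9) - 300200) + 3482) = sqrt((7630/9 - 300200) + 3482) = sqrt(-2694170/9 + 3482) = sqrt(-2662832/9) = 4*I*sqrt(166427)/3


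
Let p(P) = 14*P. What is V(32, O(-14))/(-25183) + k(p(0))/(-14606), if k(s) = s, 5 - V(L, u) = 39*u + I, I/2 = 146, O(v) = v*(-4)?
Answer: 2471/25183 ≈ 0.098122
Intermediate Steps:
O(v) = -4*v
I = 292 (I = 2*146 = 292)
V(L, u) = -287 - 39*u (V(L, u) = 5 - (39*u + 292) = 5 - (292 + 39*u) = 5 + (-292 - 39*u) = -287 - 39*u)
V(32, O(-14))/(-25183) + k(p(0))/(-14606) = (-287 - (-156)*(-14))/(-25183) + (14*0)/(-14606) = (-287 - 39*56)*(-1/25183) + 0*(-1/14606) = (-287 - 2184)*(-1/25183) + 0 = -2471*(-1/25183) + 0 = 2471/25183 + 0 = 2471/25183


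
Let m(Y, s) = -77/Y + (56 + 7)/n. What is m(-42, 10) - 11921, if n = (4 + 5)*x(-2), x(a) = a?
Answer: -35768/3 ≈ -11923.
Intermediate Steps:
n = -18 (n = (4 + 5)*(-2) = 9*(-2) = -18)
m(Y, s) = -7/2 - 77/Y (m(Y, s) = -77/Y + (56 + 7)/(-18) = -77/Y + 63*(-1/18) = -77/Y - 7/2 = -7/2 - 77/Y)
m(-42, 10) - 11921 = (-7/2 - 77/(-42)) - 11921 = (-7/2 - 77*(-1/42)) - 11921 = (-7/2 + 11/6) - 11921 = -5/3 - 11921 = -35768/3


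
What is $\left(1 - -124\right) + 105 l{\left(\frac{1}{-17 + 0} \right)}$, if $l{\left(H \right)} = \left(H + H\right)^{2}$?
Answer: $\frac{36545}{289} \approx 126.45$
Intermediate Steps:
$l{\left(H \right)} = 4 H^{2}$ ($l{\left(H \right)} = \left(2 H\right)^{2} = 4 H^{2}$)
$\left(1 - -124\right) + 105 l{\left(\frac{1}{-17 + 0} \right)} = \left(1 - -124\right) + 105 \cdot 4 \left(\frac{1}{-17 + 0}\right)^{2} = \left(1 + 124\right) + 105 \cdot 4 \left(\frac{1}{-17}\right)^{2} = 125 + 105 \cdot 4 \left(- \frac{1}{17}\right)^{2} = 125 + 105 \cdot 4 \cdot \frac{1}{289} = 125 + 105 \cdot \frac{4}{289} = 125 + \frac{420}{289} = \frac{36545}{289}$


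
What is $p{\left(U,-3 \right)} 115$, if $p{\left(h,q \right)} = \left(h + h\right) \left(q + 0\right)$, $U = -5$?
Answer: $3450$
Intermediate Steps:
$p{\left(h,q \right)} = 2 h q$
$p{\left(U,-3 \right)} 115 = 2 \left(-5\right) \left(-3\right) 115 = 30 \cdot 115 = 3450$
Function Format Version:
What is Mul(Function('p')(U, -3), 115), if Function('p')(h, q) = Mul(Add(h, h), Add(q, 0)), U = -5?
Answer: 3450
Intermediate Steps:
Function('p')(h, q) = Mul(2, h, q) (Function('p')(h, q) = Mul(Mul(2, h), q) = Mul(2, h, q))
Mul(Function('p')(U, -3), 115) = Mul(Mul(2, -5, -3), 115) = Mul(30, 115) = 3450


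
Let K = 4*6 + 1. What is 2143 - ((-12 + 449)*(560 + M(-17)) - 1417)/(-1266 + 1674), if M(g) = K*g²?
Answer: -631571/102 ≈ -6191.9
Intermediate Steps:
K = 25 (K = 24 + 1 = 25)
M(g) = 25*g²
2143 - ((-12 + 449)*(560 + M(-17)) - 1417)/(-1266 + 1674) = 2143 - ((-12 + 449)*(560 + 25*(-17)²) - 1417)/(-1266 + 1674) = 2143 - (437*(560 + 25*289) - 1417)/408 = 2143 - (437*(560 + 7225) - 1417)/408 = 2143 - (437*7785 - 1417)/408 = 2143 - (3402045 - 1417)/408 = 2143 - 3400628/408 = 2143 - 1*850157/102 = 2143 - 850157/102 = -631571/102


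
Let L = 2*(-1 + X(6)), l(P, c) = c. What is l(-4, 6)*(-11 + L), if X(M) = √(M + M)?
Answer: -78 + 24*√3 ≈ -36.431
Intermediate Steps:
X(M) = √2*√M (X(M) = √(2*M) = √2*√M)
L = -2 + 4*√3 (L = 2*(-1 + √2*√6) = 2*(-1 + 2*√3) = -2 + 4*√3 ≈ 4.9282)
l(-4, 6)*(-11 + L) = 6*(-11 + (-2 + 4*√3)) = 6*(-13 + 4*√3) = -78 + 24*√3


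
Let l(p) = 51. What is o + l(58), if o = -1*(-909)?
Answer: 960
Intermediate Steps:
o = 909
o + l(58) = 909 + 51 = 960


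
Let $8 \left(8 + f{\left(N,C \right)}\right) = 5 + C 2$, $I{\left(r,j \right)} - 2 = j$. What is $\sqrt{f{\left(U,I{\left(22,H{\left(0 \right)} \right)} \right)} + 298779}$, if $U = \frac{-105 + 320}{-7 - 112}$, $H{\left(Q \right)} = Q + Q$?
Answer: $\frac{\sqrt{4780354}}{4} \approx 546.6$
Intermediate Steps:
$H{\left(Q \right)} = 2 Q$
$I{\left(r,j \right)} = 2 + j$
$U = - \frac{215}{119}$ ($U = \frac{215}{-119} = 215 \left(- \frac{1}{119}\right) = - \frac{215}{119} \approx -1.8067$)
$f{\left(N,C \right)} = - \frac{59}{8} + \frac{C}{4}$ ($f{\left(N,C \right)} = -8 + \frac{5 + C 2}{8} = -8 + \frac{5 + 2 C}{8} = -8 + \left(\frac{5}{8} + \frac{C}{4}\right) = - \frac{59}{8} + \frac{C}{4}$)
$\sqrt{f{\left(U,I{\left(22,H{\left(0 \right)} \right)} \right)} + 298779} = \sqrt{\left(- \frac{59}{8} + \frac{2 + 2 \cdot 0}{4}\right) + 298779} = \sqrt{\left(- \frac{59}{8} + \frac{2 + 0}{4}\right) + 298779} = \sqrt{\left(- \frac{59}{8} + \frac{1}{4} \cdot 2\right) + 298779} = \sqrt{\left(- \frac{59}{8} + \frac{1}{2}\right) + 298779} = \sqrt{- \frac{55}{8} + 298779} = \sqrt{\frac{2390177}{8}} = \frac{\sqrt{4780354}}{4}$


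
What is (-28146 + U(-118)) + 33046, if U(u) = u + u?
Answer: 4664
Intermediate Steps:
U(u) = 2*u
(-28146 + U(-118)) + 33046 = (-28146 + 2*(-118)) + 33046 = (-28146 - 236) + 33046 = -28382 + 33046 = 4664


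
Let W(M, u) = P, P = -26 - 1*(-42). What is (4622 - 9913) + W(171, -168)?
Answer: -5275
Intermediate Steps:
P = 16 (P = -26 + 42 = 16)
W(M, u) = 16
(4622 - 9913) + W(171, -168) = (4622 - 9913) + 16 = -5291 + 16 = -5275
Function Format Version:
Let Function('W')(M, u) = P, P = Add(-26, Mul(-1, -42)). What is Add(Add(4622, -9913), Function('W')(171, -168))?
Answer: -5275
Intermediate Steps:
P = 16 (P = Add(-26, 42) = 16)
Function('W')(M, u) = 16
Add(Add(4622, -9913), Function('W')(171, -168)) = Add(Add(4622, -9913), 16) = Add(-5291, 16) = -5275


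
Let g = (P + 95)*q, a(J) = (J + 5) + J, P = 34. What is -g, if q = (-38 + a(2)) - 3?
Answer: 4128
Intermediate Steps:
a(J) = 5 + 2*J (a(J) = (5 + J) + J = 5 + 2*J)
q = -32 (q = (-38 + (5 + 2*2)) - 3 = (-38 + (5 + 4)) - 3 = (-38 + 9) - 3 = -29 - 3 = -32)
g = -4128 (g = (34 + 95)*(-32) = 129*(-32) = -4128)
-g = -1*(-4128) = 4128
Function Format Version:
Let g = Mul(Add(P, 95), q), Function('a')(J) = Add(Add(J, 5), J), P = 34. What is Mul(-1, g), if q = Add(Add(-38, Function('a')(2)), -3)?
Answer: 4128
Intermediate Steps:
Function('a')(J) = Add(5, Mul(2, J)) (Function('a')(J) = Add(Add(5, J), J) = Add(5, Mul(2, J)))
q = -32 (q = Add(Add(-38, Add(5, Mul(2, 2))), -3) = Add(Add(-38, Add(5, 4)), -3) = Add(Add(-38, 9), -3) = Add(-29, -3) = -32)
g = -4128 (g = Mul(Add(34, 95), -32) = Mul(129, -32) = -4128)
Mul(-1, g) = Mul(-1, -4128) = 4128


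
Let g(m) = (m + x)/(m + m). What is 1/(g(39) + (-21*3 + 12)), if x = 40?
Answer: -78/3899 ≈ -0.020005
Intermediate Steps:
g(m) = (40 + m)/(2*m) (g(m) = (m + 40)/(m + m) = (40 + m)/((2*m)) = (40 + m)*(1/(2*m)) = (40 + m)/(2*m))
1/(g(39) + (-21*3 + 12)) = 1/((1/2)*(40 + 39)/39 + (-21*3 + 12)) = 1/((1/2)*(1/39)*79 + (-63 + 12)) = 1/(79/78 - 51) = 1/(-3899/78) = -78/3899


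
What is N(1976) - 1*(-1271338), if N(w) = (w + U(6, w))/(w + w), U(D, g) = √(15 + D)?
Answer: 2542677/2 + √21/3952 ≈ 1.2713e+6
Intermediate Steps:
N(w) = (w + √21)/(2*w) (N(w) = (w + √(15 + 6))/(w + w) = (w + √21)/((2*w)) = (w + √21)*(1/(2*w)) = (w + √21)/(2*w))
N(1976) - 1*(-1271338) = (½)*(1976 + √21)/1976 - 1*(-1271338) = (½)*(1/1976)*(1976 + √21) + 1271338 = (½ + √21/3952) + 1271338 = 2542677/2 + √21/3952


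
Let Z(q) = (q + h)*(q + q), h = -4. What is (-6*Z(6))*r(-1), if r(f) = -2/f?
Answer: -288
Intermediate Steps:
Z(q) = 2*q*(-4 + q) (Z(q) = (q - 4)*(q + q) = (-4 + q)*(2*q) = 2*q*(-4 + q))
(-6*Z(6))*r(-1) = (-12*6*(-4 + 6))*(-2/(-1)) = (-12*6*2)*(-2*(-1)) = -6*24*2 = -144*2 = -288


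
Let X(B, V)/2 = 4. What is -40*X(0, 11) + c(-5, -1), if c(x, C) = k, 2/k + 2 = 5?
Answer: -958/3 ≈ -319.33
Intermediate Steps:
k = 2/3 (k = 2/(-2 + 5) = 2/3 ≈ 0.66667)
c(x, C) = 2/3
X(B, V) = 8 (X(B, V) = 2*4 = 8)
-40*X(0, 11) + c(-5, -1) = -40*8 + 2/3 = -320 + 2/3 = -958/3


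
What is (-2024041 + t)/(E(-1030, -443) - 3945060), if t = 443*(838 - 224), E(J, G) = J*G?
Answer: 1752039/3488770 ≈ 0.50219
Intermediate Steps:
E(J, G) = G*J
t = 272002 (t = 443*614 = 272002)
(-2024041 + t)/(E(-1030, -443) - 3945060) = (-2024041 + 272002)/(-443*(-1030) - 3945060) = -1752039/(456290 - 3945060) = -1752039/(-3488770) = -1752039*(-1/3488770) = 1752039/3488770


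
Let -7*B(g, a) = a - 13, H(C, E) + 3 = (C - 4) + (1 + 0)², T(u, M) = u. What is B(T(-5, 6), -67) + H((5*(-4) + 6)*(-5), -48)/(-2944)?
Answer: 3673/322 ≈ 11.407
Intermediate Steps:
H(C, E) = -6 + C (H(C, E) = -3 + ((C - 4) + (1 + 0)²) = -3 + ((-4 + C) + 1²) = -3 + ((-4 + C) + 1) = -3 + (-3 + C) = -6 + C)
B(g, a) = 13/7 - a/7 (B(g, a) = -(a - 13)/7 = -(-13 + a)/7 = 13/7 - a/7)
B(T(-5, 6), -67) + H((5*(-4) + 6)*(-5), -48)/(-2944) = (13/7 - ⅐*(-67)) + (-6 + (5*(-4) + 6)*(-5))/(-2944) = (13/7 + 67/7) + (-6 + (-20 + 6)*(-5))*(-1/2944) = 80/7 + (-6 - 14*(-5))*(-1/2944) = 80/7 + (-6 + 70)*(-1/2944) = 80/7 + 64*(-1/2944) = 80/7 - 1/46 = 3673/322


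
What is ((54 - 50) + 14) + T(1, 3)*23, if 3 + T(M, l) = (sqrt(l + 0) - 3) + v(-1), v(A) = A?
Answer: -143 + 23*sqrt(3) ≈ -103.16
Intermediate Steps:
T(M, l) = -7 + sqrt(l) (T(M, l) = -3 + ((sqrt(l + 0) - 3) - 1) = -3 + ((sqrt(l) - 3) - 1) = -3 + ((-3 + sqrt(l)) - 1) = -3 + (-4 + sqrt(l)) = -7 + sqrt(l))
((54 - 50) + 14) + T(1, 3)*23 = ((54 - 50) + 14) + (-7 + sqrt(3))*23 = (4 + 14) + (-161 + 23*sqrt(3)) = 18 + (-161 + 23*sqrt(3)) = -143 + 23*sqrt(3)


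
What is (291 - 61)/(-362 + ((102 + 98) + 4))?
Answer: -115/79 ≈ -1.4557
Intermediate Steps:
(291 - 61)/(-362 + ((102 + 98) + 4)) = 230/(-362 + (200 + 4)) = 230/(-362 + 204) = 230/(-158) = 230*(-1/158) = -115/79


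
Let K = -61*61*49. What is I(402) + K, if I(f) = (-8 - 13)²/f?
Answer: -24431939/134 ≈ -1.8233e+5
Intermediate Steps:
I(f) = 441/f (I(f) = (-21)²/f = 441/f)
K = -182329 (K = -3721*49 = -182329)
I(402) + K = 441/402 - 182329 = 441*(1/402) - 182329 = 147/134 - 182329 = -24431939/134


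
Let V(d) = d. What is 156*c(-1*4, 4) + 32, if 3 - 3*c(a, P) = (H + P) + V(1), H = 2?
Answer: -176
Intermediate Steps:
c(a, P) = -P/3 (c(a, P) = 1 - ((2 + P) + 1)/3 = 1 - (3 + P)/3 = 1 + (-1 - P/3) = -P/3)
156*c(-1*4, 4) + 32 = 156*(-1/3*4) + 32 = 156*(-4/3) + 32 = -208 + 32 = -176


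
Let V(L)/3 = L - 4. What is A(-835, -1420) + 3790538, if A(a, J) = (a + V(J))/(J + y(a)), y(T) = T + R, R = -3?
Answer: 8559039911/2258 ≈ 3.7905e+6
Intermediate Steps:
V(L) = -12 + 3*L (V(L) = 3*(L - 4) = 3*(-4 + L) = -12 + 3*L)
y(T) = -3 + T (y(T) = T - 3 = -3 + T)
A(a, J) = (-12 + a + 3*J)/(-3 + J + a) (A(a, J) = (a + (-12 + 3*J))/(J + (-3 + a)) = (-12 + a + 3*J)/(-3 + J + a))
A(-835, -1420) + 3790538 = (-12 - 835 + 3*(-1420))/(-3 - 1420 - 835) + 3790538 = (-12 - 835 - 4260)/(-2258) + 3790538 = -1/2258*(-5107) + 3790538 = 5107/2258 + 3790538 = 8559039911/2258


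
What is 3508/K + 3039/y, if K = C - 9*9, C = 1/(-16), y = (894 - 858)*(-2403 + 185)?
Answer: -1495216709/34520952 ≈ -43.313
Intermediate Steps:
y = -79848 (y = 36*(-2218) = -79848)
C = -1/16 ≈ -0.062500
K = -1297/16 (K = -1/16 - 9*9 = -1/16 - 81 = -1297/16 ≈ -81.063)
3508/K + 3039/y = 3508/(-1297/16) + 3039/(-79848) = 3508*(-16/1297) + 3039*(-1/79848) = -56128/1297 - 1013/26616 = -1495216709/34520952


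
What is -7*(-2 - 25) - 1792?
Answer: -1603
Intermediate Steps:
-7*(-2 - 25) - 1792 = -7*(-27) - 1792 = 189 - 1792 = -1603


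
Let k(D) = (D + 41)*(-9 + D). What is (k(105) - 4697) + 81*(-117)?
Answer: -158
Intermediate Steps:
k(D) = (-9 + D)*(41 + D) (k(D) = (41 + D)*(-9 + D) = (-9 + D)*(41 + D))
(k(105) - 4697) + 81*(-117) = ((-369 + 105**2 + 32*105) - 4697) + 81*(-117) = ((-369 + 11025 + 3360) - 4697) - 9477 = (14016 - 4697) - 9477 = 9319 - 9477 = -158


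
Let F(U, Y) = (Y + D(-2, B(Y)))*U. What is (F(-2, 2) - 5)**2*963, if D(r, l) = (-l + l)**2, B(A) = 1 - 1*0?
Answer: 78003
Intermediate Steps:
B(A) = 1 (B(A) = 1 + 0 = 1)
D(r, l) = 0 (D(r, l) = 0**2 = 0)
F(U, Y) = U*Y (F(U, Y) = (Y + 0)*U = Y*U = U*Y)
(F(-2, 2) - 5)**2*963 = (-2*2 - 5)**2*963 = (-4 - 5)**2*963 = (-9)**2*963 = 81*963 = 78003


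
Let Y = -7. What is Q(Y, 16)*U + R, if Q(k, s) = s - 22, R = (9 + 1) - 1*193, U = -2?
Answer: -171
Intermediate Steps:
R = -183 (R = 10 - 193 = -183)
Q(k, s) = -22 + s
Q(Y, 16)*U + R = (-22 + 16)*(-2) - 183 = -6*(-2) - 183 = 12 - 183 = -171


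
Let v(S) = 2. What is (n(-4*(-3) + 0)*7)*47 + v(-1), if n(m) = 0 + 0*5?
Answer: 2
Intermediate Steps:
n(m) = 0 (n(m) = 0 + 0 = 0)
(n(-4*(-3) + 0)*7)*47 + v(-1) = (0*7)*47 + 2 = 0*47 + 2 = 0 + 2 = 2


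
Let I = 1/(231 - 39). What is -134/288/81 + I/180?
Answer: -5333/933120 ≈ -0.0057152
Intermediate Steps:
I = 1/192 ≈ 0.0052083
-134/288/81 + I/180 = -134/288/81 + (1/192)/180 = -134*1/288*(1/81) + (1/192)*(1/180) = -67/144*1/81 + 1/34560 = -67/11664 + 1/34560 = -5333/933120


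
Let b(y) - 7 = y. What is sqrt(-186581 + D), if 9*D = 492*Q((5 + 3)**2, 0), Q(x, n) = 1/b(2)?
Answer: I*sqrt(15112569)/9 ≈ 431.94*I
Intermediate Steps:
b(y) = 7 + y
Q(x, n) = 1/9 (Q(x, n) = 1/(7 + 2) = 1/9)
D = 164/27 (D = (492*(1/9))/9 = (1/9)*(164/3) = 164/27 ≈ 6.0741)
sqrt(-186581 + D) = sqrt(-186581 + 164/27) = sqrt(-5037523/27) = I*sqrt(15112569)/9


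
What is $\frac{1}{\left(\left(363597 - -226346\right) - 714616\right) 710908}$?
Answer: $- \frac{1}{88631033084} \approx -1.1283 \cdot 10^{-11}$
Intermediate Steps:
$\frac{1}{\left(\left(363597 - -226346\right) - 714616\right) 710908} = \frac{1}{\left(363597 + 226346\right) - 714616} \cdot \frac{1}{710908} = \frac{1}{589943 - 714616} \cdot \frac{1}{710908} = \frac{1}{-124673} \cdot \frac{1}{710908} = \left(- \frac{1}{124673}\right) \frac{1}{710908} = - \frac{1}{88631033084}$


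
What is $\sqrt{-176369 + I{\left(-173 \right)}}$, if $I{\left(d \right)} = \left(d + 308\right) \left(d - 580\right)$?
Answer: $2 i \sqrt{69506} \approx 527.28 i$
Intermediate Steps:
$I{\left(d \right)} = \left(-580 + d\right) \left(308 + d\right)$ ($I{\left(d \right)} = \left(308 + d\right) \left(-580 + d\right) = \left(-580 + d\right) \left(308 + d\right)$)
$\sqrt{-176369 + I{\left(-173 \right)}} = \sqrt{-176369 - \left(131584 - 29929\right)} = \sqrt{-176369 + \left(-178640 + 29929 + 47056\right)} = \sqrt{-176369 - 101655} = \sqrt{-278024} = 2 i \sqrt{69506}$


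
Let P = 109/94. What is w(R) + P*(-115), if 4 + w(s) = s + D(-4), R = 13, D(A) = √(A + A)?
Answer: -11689/94 + 2*I*√2 ≈ -124.35 + 2.8284*I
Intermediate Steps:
P = 109/94 (P = 109*(1/94) = 109/94 ≈ 1.1596)
D(A) = √2*√A (D(A) = √(2*A) = √2*√A)
w(s) = -4 + s + 2*I*√2 (w(s) = -4 + (s + √2*√(-4)) = -4 + (s + √2*(2*I)) = -4 + (s + 2*I*√2) = -4 + s + 2*I*√2)
w(R) + P*(-115) = (-4 + 13 + 2*I*√2) + (109/94)*(-115) = (9 + 2*I*√2) - 12535/94 = -11689/94 + 2*I*√2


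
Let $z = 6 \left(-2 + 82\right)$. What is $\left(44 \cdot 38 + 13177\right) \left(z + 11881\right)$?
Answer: $183548489$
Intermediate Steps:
$z = 480$ ($z = 6 \cdot 80 = 480$)
$\left(44 \cdot 38 + 13177\right) \left(z + 11881\right) = \left(44 \cdot 38 + 13177\right) \left(480 + 11881\right) = \left(1672 + 13177\right) 12361 = 14849 \cdot 12361 = 183548489$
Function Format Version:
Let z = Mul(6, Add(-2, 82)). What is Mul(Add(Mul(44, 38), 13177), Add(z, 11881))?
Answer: 183548489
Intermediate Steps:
z = 480 (z = Mul(6, 80) = 480)
Mul(Add(Mul(44, 38), 13177), Add(z, 11881)) = Mul(Add(Mul(44, 38), 13177), Add(480, 11881)) = Mul(Add(1672, 13177), 12361) = Mul(14849, 12361) = 183548489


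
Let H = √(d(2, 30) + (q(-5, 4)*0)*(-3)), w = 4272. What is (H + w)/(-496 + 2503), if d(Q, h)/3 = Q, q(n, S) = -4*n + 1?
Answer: 1424/669 + √6/2007 ≈ 2.1298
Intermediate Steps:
q(n, S) = 1 - 4*n
d(Q, h) = 3*Q
H = √6 (H = √(3*2 + ((1 - 4*(-5))*0)*(-3)) = √(6 + ((1 + 20)*0)*(-3)) = √(6 + (21*0)*(-3)) = √(6 + 0*(-3)) = √(6 + 0) = √6 ≈ 2.4495)
(H + w)/(-496 + 2503) = (√6 + 4272)/(-496 + 2503) = (4272 + √6)/2007 = (4272 + √6)*(1/2007) = 1424/669 + √6/2007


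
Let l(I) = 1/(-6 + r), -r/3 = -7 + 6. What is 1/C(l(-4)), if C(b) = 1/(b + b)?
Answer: -⅔ ≈ -0.66667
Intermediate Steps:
r = 3 (r = -3*(-7 + 6) = -3*(-1) = 3)
l(I) = -⅓ (l(I) = 1/(-6 + 3) = 1/(-3) = -⅓)
C(b) = 1/(2*b)
1/C(l(-4)) = 1/(1/(2*(-⅓))) = 1/((½)*(-3)) = 1/(-3/2) = -⅔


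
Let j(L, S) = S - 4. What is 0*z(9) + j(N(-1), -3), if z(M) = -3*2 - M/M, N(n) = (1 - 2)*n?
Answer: -7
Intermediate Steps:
N(n) = -n
j(L, S) = -4 + S
z(M) = -7 (z(M) = -6 - 1*1 = -6 - 1 = -7)
0*z(9) + j(N(-1), -3) = 0*(-7) + (-4 - 3) = 0 - 7 = -7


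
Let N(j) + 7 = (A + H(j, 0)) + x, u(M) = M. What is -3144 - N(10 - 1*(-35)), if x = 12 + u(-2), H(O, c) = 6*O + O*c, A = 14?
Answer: -3431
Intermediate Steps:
x = 10 (x = 12 - 2 = 10)
N(j) = 17 + 6*j (N(j) = -7 + ((14 + j*(6 + 0)) + 10) = -7 + ((14 + j*6) + 10) = -7 + ((14 + 6*j) + 10) = -7 + (24 + 6*j) = 17 + 6*j)
-3144 - N(10 - 1*(-35)) = -3144 - (17 + 6*(10 - 1*(-35))) = -3144 - (17 + 6*(10 + 35)) = -3144 - (17 + 6*45) = -3144 - (17 + 270) = -3144 - 1*287 = -3144 - 287 = -3431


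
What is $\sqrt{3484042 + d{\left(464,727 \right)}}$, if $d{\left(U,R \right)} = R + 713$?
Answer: $\sqrt{3485482} \approx 1866.9$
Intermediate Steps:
$d{\left(U,R \right)} = 713 + R$
$\sqrt{3484042 + d{\left(464,727 \right)}} = \sqrt{3484042 + \left(713 + 727\right)} = \sqrt{3484042 + 1440} = \sqrt{3485482}$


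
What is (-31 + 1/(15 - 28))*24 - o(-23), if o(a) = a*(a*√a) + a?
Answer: -9397/13 - 529*I*√23 ≈ -722.85 - 2537.0*I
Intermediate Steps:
o(a) = a + a^(5/2) (o(a) = a*a^(3/2) + a = a^(5/2) + a = a + a^(5/2))
(-31 + 1/(15 - 28))*24 - o(-23) = (-31 + 1/(15 - 28))*24 - (-23 + (-23)^(5/2)) = (-31 + 1/(-13))*24 - (-23 + 529*I*√23) = (-31 - 1/13)*24 + (23 - 529*I*√23) = -404/13*24 + (23 - 529*I*√23) = -9696/13 + (23 - 529*I*√23) = -9397/13 - 529*I*√23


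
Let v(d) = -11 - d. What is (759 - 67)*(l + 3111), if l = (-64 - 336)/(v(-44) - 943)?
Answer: 195933572/91 ≈ 2.1531e+6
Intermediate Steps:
l = 40/91 (l = (-64 - 336)/((-11 - 1*(-44)) - 943) = -400/((-11 + 44) - 943) = -400/(33 - 943) = -400/(-910) = -400*(-1/910) = 40/91 ≈ 0.43956)
(759 - 67)*(l + 3111) = (759 - 67)*(40/91 + 3111) = 692*(283141/91) = 195933572/91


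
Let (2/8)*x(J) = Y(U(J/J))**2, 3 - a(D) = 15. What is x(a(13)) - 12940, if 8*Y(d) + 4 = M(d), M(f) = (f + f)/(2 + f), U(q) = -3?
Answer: -51759/4 ≈ -12940.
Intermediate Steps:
M(f) = 2*f/(2 + f) (M(f) = (2*f)/(2 + f) = 2*f/(2 + f))
Y(d) = -1/2 + d/(4*(2 + d)) (Y(d) = -1/2 + (2*d/(2 + d))/8 = -1/2 + d/(4*(2 + d)))
a(D) = -12 (a(D) = 3 - 1*15 = 3 - 15 = -12)
x(J) = 1/4 (x(J) = 4*((-4 - 1*(-3))/(4*(2 - 3)))**2 = 4*((1/4)*(-4 + 3)/(-1))**2 = 4*((1/4)*(-1)*(-1))**2 = 4*(1/4)**2 = 4*(1/16) = 1/4)
x(a(13)) - 12940 = 1/4 - 12940 = -51759/4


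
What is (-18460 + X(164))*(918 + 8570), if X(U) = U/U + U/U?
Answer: -175129504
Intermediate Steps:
X(U) = 2 (X(U) = 1 + 1 = 2)
(-18460 + X(164))*(918 + 8570) = (-18460 + 2)*(918 + 8570) = -18458*9488 = -175129504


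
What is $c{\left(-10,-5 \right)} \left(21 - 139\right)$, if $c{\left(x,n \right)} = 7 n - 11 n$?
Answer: $-2360$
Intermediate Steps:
$c{\left(x,n \right)} = - 4 n$
$c{\left(-10,-5 \right)} \left(21 - 139\right) = \left(-4\right) \left(-5\right) \left(21 - 139\right) = 20 \left(-118\right) = -2360$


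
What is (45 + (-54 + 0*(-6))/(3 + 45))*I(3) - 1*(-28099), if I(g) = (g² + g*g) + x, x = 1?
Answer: 231461/8 ≈ 28933.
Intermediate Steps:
I(g) = 1 + 2*g² (I(g) = (g² + g*g) + 1 = (g² + g²) + 1 = 2*g² + 1 = 1 + 2*g²)
(45 + (-54 + 0*(-6))/(3 + 45))*I(3) - 1*(-28099) = (45 + (-54 + 0*(-6))/(3 + 45))*(1 + 2*3²) - 1*(-28099) = (45 + (-54 + 0)/48)*(1 + 2*9) + 28099 = (45 - 54*1/48)*(1 + 18) + 28099 = (45 - 9/8)*19 + 28099 = (351/8)*19 + 28099 = 6669/8 + 28099 = 231461/8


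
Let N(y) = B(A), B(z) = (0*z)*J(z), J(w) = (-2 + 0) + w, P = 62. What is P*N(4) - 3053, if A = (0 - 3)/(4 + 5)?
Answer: -3053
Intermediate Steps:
J(w) = -2 + w
A = -⅓ (A = -3/9 = -3*⅑ = -⅓ ≈ -0.33333)
B(z) = 0 (B(z) = (0*z)*(-2 + z) = 0*(-2 + z) = 0)
N(y) = 0
P*N(4) - 3053 = 62*0 - 3053 = 0 - 3053 = -3053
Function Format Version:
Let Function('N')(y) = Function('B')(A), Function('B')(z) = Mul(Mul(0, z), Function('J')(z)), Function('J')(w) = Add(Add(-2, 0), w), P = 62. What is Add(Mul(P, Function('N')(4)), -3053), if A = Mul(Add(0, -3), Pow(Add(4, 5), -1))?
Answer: -3053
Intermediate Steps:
Function('J')(w) = Add(-2, w)
A = Rational(-1, 3) (A = Mul(-3, Pow(9, -1)) = Mul(-3, Rational(1, 9)) = Rational(-1, 3) ≈ -0.33333)
Function('B')(z) = 0 (Function('B')(z) = Mul(Mul(0, z), Add(-2, z)) = Mul(0, Add(-2, z)) = 0)
Function('N')(y) = 0
Add(Mul(P, Function('N')(4)), -3053) = Add(Mul(62, 0), -3053) = Add(0, -3053) = -3053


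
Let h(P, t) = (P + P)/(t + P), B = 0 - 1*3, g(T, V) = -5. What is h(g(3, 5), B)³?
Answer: 125/64 ≈ 1.9531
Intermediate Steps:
B = -3 (B = 0 - 3 = -3)
h(P, t) = 2*P/(P + t) (h(P, t) = (2*P)/(P + t) = 2*P/(P + t))
h(g(3, 5), B)³ = (2*(-5)/(-5 - 3))³ = (2*(-5)/(-8))³ = (2*(-5)*(-⅛))³ = (5/4)³ = 125/64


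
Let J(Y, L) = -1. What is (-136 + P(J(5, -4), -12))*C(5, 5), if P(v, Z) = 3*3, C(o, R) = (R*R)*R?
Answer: -15875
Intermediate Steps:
C(o, R) = R**3 (C(o, R) = R**2*R = R**3)
P(v, Z) = 9
(-136 + P(J(5, -4), -12))*C(5, 5) = (-136 + 9)*5**3 = -127*125 = -15875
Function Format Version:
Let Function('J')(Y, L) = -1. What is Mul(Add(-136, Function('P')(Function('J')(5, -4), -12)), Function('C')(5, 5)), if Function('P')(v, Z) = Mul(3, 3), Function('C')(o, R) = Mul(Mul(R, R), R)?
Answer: -15875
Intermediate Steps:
Function('C')(o, R) = Pow(R, 3) (Function('C')(o, R) = Mul(Pow(R, 2), R) = Pow(R, 3))
Function('P')(v, Z) = 9
Mul(Add(-136, Function('P')(Function('J')(5, -4), -12)), Function('C')(5, 5)) = Mul(Add(-136, 9), Pow(5, 3)) = Mul(-127, 125) = -15875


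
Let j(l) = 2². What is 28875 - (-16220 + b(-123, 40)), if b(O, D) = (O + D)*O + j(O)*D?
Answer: 34726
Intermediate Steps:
j(l) = 4
b(O, D) = 4*D + O*(D + O) (b(O, D) = (O + D)*O + 4*D = (D + O)*O + 4*D = O*(D + O) + 4*D = 4*D + O*(D + O))
28875 - (-16220 + b(-123, 40)) = 28875 - (-16220 + ((-123)² + 4*40 + 40*(-123))) = 28875 - (-16220 + (15129 + 160 - 4920)) = 28875 - (-16220 + 10369) = 28875 - 1*(-5851) = 28875 + 5851 = 34726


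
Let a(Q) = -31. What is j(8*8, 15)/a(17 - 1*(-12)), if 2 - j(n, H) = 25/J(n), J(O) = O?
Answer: -103/1984 ≈ -0.051915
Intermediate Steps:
j(n, H) = 2 - 25/n
j(8*8, 15)/a(17 - 1*(-12)) = (2 - 25/(8*8))/(-31) = (2 - 25/64)*(-1/31) = (103/64)*(-1/31) = -103/1984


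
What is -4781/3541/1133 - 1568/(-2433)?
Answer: 6279110131/9761081649 ≈ 0.64328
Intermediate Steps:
-4781/3541/1133 - 1568/(-2433) = -4781*1/3541*(1/1133) - 1568*(-1/2433) = -4781/3541*1/1133 + 1568/2433 = -4781/4011953 + 1568/2433 = 6279110131/9761081649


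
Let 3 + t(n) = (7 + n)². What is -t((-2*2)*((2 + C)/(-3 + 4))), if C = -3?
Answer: -118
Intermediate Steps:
t(n) = -3 + (7 + n)²
-t((-2*2)*((2 + C)/(-3 + 4))) = -(-3 + (7 + (-2*2)*((2 - 3)/(-3 + 4)))²) = -(-3 + (7 - (-4)/1)²) = -(-3 + (7 - (-4))²) = -(-3 + (7 - 4*(-1))²) = -(-3 + (7 + 4)²) = -(-3 + 11²) = -(-3 + 121) = -1*118 = -118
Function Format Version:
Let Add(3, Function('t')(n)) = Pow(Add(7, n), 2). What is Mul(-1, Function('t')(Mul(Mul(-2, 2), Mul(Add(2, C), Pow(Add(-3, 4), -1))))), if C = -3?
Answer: -118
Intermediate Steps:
Function('t')(n) = Add(-3, Pow(Add(7, n), 2))
Mul(-1, Function('t')(Mul(Mul(-2, 2), Mul(Add(2, C), Pow(Add(-3, 4), -1))))) = Mul(-1, Add(-3, Pow(Add(7, Mul(Mul(-2, 2), Mul(Add(2, -3), Pow(Add(-3, 4), -1)))), 2))) = Mul(-1, Add(-3, Pow(Add(7, Mul(-4, Mul(-1, Pow(1, -1)))), 2))) = Mul(-1, Add(-3, Pow(Add(7, Mul(-4, Mul(-1, 1))), 2))) = Mul(-1, Add(-3, Pow(Add(7, Mul(-4, -1)), 2))) = Mul(-1, Add(-3, Pow(Add(7, 4), 2))) = Mul(-1, Add(-3, Pow(11, 2))) = Mul(-1, Add(-3, 121)) = Mul(-1, 118) = -118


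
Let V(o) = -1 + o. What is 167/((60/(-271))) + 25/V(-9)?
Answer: -45407/60 ≈ -756.78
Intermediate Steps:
167/((60/(-271))) + 25/V(-9) = 167/((60/(-271))) + 25/(-1 - 9) = 167/((60*(-1/271))) + 25/(-10) = 167/(-60/271) + 25*(-⅒) = 167*(-271/60) - 5/2 = -45257/60 - 5/2 = -45407/60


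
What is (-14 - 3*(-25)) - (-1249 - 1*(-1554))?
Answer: -244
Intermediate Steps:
(-14 - 3*(-25)) - (-1249 - 1*(-1554)) = (-14 + 75) - (-1249 + 1554) = 61 - 1*305 = 61 - 305 = -244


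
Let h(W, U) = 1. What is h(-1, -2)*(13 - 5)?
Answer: 8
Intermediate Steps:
h(-1, -2)*(13 - 5) = 1*(13 - 5) = 1*8 = 8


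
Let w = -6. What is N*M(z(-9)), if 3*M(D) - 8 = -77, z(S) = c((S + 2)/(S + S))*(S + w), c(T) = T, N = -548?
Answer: 12604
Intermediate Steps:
z(S) = (-6 + S)*(2 + S)/(2*S) (z(S) = ((S + 2)/(S + S))*(S - 6) = ((2 + S)/((2*S)))*(-6 + S) = ((2 + S)*(1/(2*S)))*(-6 + S) = ((2 + S)/(2*S))*(-6 + S) = (-6 + S)*(2 + S)/(2*S))
M(D) = -23 (M(D) = 8/3 + (⅓)*(-77) = 8/3 - 77/3 = -23)
N*M(z(-9)) = -548*(-23) = 12604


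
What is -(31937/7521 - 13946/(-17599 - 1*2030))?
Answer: -2237857/451467 ≈ -4.9569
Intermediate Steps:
-(31937/7521 - 13946/(-17599 - 1*2030)) = -(31937*(1/7521) - 13946/(-17599 - 2030)) = -(293/69 - 13946/(-19629)) = -(293/69 - 13946*(-1/19629)) = -(293/69 + 13946/19629) = -1*2237857/451467 = -2237857/451467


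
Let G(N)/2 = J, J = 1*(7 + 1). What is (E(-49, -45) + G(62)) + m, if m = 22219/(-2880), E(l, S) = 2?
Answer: 29621/2880 ≈ 10.285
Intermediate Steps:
J = 8 (J = 1*8 = 8)
m = -22219/2880 (m = 22219*(-1/2880) = -22219/2880 ≈ -7.7149)
G(N) = 16 (G(N) = 2*8 = 16)
(E(-49, -45) + G(62)) + m = (2 + 16) - 22219/2880 = 18 - 22219/2880 = 29621/2880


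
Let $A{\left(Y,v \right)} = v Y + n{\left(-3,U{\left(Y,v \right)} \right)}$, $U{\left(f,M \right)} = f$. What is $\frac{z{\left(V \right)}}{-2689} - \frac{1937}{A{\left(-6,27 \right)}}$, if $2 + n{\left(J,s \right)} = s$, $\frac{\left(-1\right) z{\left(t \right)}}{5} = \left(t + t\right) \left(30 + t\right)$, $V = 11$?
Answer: $\frac{5975293}{457130} \approx 13.071$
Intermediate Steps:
$z{\left(t \right)} = - 10 t \left(30 + t\right)$ ($z{\left(t \right)} = - 5 \left(t + t\right) \left(30 + t\right) = - 5 \cdot 2 t \left(30 + t\right) = - 10 t \left(30 + t\right)$)
$n{\left(J,s \right)} = -2 + s$
$A{\left(Y,v \right)} = -2 + Y + Y v$ ($A{\left(Y,v \right)} = v Y + \left(-2 + Y\right) = Y v + \left(-2 + Y\right) = -2 + Y + Y v$)
$\frac{z{\left(V \right)}}{-2689} - \frac{1937}{A{\left(-6,27 \right)}} = \frac{\left(-10\right) 11 \left(30 + 11\right)}{-2689} - \frac{1937}{-2 - 6 - 162} = \left(-10\right) 11 \cdot 41 \left(- \frac{1}{2689}\right) - \frac{1937}{-2 - 6 - 162} = \left(-4510\right) \left(- \frac{1}{2689}\right) - \frac{1937}{-170} = \frac{4510}{2689} - - \frac{1937}{170} = \frac{4510}{2689} + \frac{1937}{170} = \frac{5975293}{457130}$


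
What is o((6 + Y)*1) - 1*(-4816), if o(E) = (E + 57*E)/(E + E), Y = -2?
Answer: 4845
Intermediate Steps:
o(E) = 29 (o(E) = (58*E)/((2*E)) = (58*E)*(1/(2*E)) = 29)
o((6 + Y)*1) - 1*(-4816) = 29 - 1*(-4816) = 29 + 4816 = 4845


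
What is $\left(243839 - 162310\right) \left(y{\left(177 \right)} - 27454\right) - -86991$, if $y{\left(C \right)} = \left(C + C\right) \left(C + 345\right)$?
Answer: $12827370677$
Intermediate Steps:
$y{\left(C \right)} = 2 C \left(345 + C\right)$
$\left(243839 - 162310\right) \left(y{\left(177 \right)} - 27454\right) - -86991 = \left(243839 - 162310\right) \left(2 \cdot 177 \left(345 + 177\right) - 27454\right) - -86991 = 81529 \left(2 \cdot 177 \cdot 522 - 27454\right) + 86991 = 81529 \left(184788 - 27454\right) + 86991 = 81529 \cdot 157334 + 86991 = 12827283686 + 86991 = 12827370677$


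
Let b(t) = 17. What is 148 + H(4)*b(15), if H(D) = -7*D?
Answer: -328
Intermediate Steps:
148 + H(4)*b(15) = 148 - 7*4*17 = 148 - 28*17 = 148 - 476 = -328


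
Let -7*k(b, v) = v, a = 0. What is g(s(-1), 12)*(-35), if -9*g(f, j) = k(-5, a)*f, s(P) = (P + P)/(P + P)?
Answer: 0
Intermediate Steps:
k(b, v) = -v/7
s(P) = 1 (s(P) = (2*P)/((2*P)) = (2*P)*(1/(2*P)) = 1)
g(f, j) = 0 (g(f, j) = -(-1/7*0)*f/9 = -0*f = -1/9*0 = 0)
g(s(-1), 12)*(-35) = 0*(-35) = 0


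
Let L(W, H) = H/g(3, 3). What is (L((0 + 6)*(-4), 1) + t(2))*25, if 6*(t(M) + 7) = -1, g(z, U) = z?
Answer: -1025/6 ≈ -170.83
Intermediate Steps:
t(M) = -43/6 (t(M) = -7 + (1/6)*(-1) = -7 - 1/6 = -43/6)
L(W, H) = H/3
(L((0 + 6)*(-4), 1) + t(2))*25 = ((1/3)*1 - 43/6)*25 = (1/3 - 43/6)*25 = -41/6*25 = -1025/6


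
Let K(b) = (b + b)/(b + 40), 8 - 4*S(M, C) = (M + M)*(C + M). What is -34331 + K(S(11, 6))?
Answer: -3535727/103 ≈ -34327.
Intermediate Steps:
S(M, C) = 2 - M*(C + M)/2 (S(M, C) = 2 - (M + M)*(C + M)/4 = 2 - 2*M*(C + M)/4 = 2 - M*(C + M)/2)
K(b) = 2*b/(40 + b) (K(b) = (2*b)/(40 + b) = 2*b/(40 + b))
-34331 + K(S(11, 6)) = -34331 + 2*(2 - 1/2*11**2 - 1/2*6*11)/(40 + (2 - 1/2*11**2 - 1/2*6*11)) = -34331 + 2*(2 - 1/2*121 - 33)/(40 + (2 - 1/2*121 - 33)) = -34331 + 2*(2 - 121/2 - 33)/(40 + (2 - 121/2 - 33)) = -34331 + 2*(-183/2)/(40 - 183/2) = -34331 + 2*(-183/2)/(-103/2) = -34331 + 2*(-183/2)*(-2/103) = -34331 + 366/103 = -3535727/103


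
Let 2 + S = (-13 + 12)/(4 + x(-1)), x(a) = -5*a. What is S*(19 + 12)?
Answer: -589/9 ≈ -65.444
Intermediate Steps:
S = -19/9 (S = -2 + (-13 + 12)/(4 - 5*(-1)) = -2 - 1/(4 + 5) = -2 - 1/9 = -2 - 1*⅑ = -2 - ⅑ = -19/9 ≈ -2.1111)
S*(19 + 12) = -19*(19 + 12)/9 = -19/9*31 = -589/9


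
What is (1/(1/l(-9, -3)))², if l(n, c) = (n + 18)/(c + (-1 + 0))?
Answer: 81/16 ≈ 5.0625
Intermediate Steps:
l(n, c) = (18 + n)/(-1 + c) (l(n, c) = (18 + n)/(c - 1) = (18 + n)/(-1 + c))
(1/(1/l(-9, -3)))² = (1/(1/((18 - 9)/(-1 - 3))))² = (1/(1/(9/(-4))))² = (1/(1/(-¼*9)))² = (1/(1/(-9/4)))² = (1/(-4/9))² = (-9/4)² = 81/16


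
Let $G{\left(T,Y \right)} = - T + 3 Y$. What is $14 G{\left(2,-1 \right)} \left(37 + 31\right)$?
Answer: $-4760$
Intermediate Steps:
$14 G{\left(2,-1 \right)} \left(37 + 31\right) = 14 \left(\left(-1\right) 2 + 3 \left(-1\right)\right) \left(37 + 31\right) = 14 \left(-2 - 3\right) 68 = 14 \left(-5\right) 68 = \left(-70\right) 68 = -4760$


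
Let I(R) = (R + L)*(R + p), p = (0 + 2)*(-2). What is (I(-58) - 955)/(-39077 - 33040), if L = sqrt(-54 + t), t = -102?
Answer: -2641/72117 + 124*I*sqrt(39)/72117 ≈ -0.036621 + 0.010738*I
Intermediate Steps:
p = -4 (p = 2*(-2) = -4)
L = 2*I*sqrt(39) (L = sqrt(-54 - 102) = sqrt(-156) = 2*I*sqrt(39) ≈ 12.49*I)
I(R) = (-4 + R)*(R + 2*I*sqrt(39)) (I(R) = (R + 2*I*sqrt(39))*(R - 4) = (R + 2*I*sqrt(39))*(-4 + R) = (-4 + R)*(R + 2*I*sqrt(39)))
(I(-58) - 955)/(-39077 - 33040) = (((-58)**2 - 4*(-58) - 8*I*sqrt(39) + 2*I*(-58)*sqrt(39)) - 955)/(-39077 - 33040) = ((3364 + 232 - 8*I*sqrt(39) - 116*I*sqrt(39)) - 955)/(-72117) = ((3596 - 124*I*sqrt(39)) - 955)*(-1/72117) = (2641 - 124*I*sqrt(39))*(-1/72117) = -2641/72117 + 124*I*sqrt(39)/72117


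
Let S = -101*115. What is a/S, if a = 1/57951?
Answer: -1/673100865 ≈ -1.4857e-9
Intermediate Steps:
S = -11615
a = 1/57951 ≈ 1.7256e-5
a/S = (1/57951)/(-11615) = (1/57951)*(-1/11615) = -1/673100865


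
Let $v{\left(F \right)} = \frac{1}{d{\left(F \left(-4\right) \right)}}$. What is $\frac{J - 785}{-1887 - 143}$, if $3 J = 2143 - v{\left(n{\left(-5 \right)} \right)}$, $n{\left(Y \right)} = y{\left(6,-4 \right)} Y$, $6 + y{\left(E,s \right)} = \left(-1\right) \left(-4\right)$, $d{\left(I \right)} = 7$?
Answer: $\frac{99}{2842} \approx 0.034835$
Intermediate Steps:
$y{\left(E,s \right)} = -2$ ($y{\left(E,s \right)} = -6 - -4 = -6 + 4 = -2$)
$n{\left(Y \right)} = - 2 Y$
$v{\left(F \right)} = \frac{1}{7}$
$J = \frac{5000}{7}$ ($J = \frac{2143 - \frac{1}{7}}{3} = \frac{1}{3} \cdot \frac{15000}{7} = \frac{5000}{7} \approx 714.29$)
$\frac{J - 785}{-1887 - 143} = \frac{\frac{5000}{7} - 785}{-1887 - 143} = - \frac{495}{7 \left(-2030\right)} = \left(- \frac{495}{7}\right) \left(- \frac{1}{2030}\right) = \frac{99}{2842}$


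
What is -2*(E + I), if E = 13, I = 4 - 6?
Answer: -22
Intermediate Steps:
I = -2
-2*(E + I) = -2*(13 - 2) = -2*11 = -22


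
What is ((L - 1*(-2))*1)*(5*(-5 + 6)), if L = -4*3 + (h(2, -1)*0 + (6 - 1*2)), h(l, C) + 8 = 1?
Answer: -30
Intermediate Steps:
h(l, C) = -7 (h(l, C) = -8 + 1 = -7)
L = -8 (L = -4*3 + (-7*0 + (6 - 1*2)) = -12 + (0 + (6 - 2)) = -12 + (0 + 4) = -12 + 4 = -8)
((L - 1*(-2))*1)*(5*(-5 + 6)) = ((-8 - 1*(-2))*1)*(5*(-5 + 6)) = ((-8 + 2)*1)*(5*1) = -6*1*5 = -6*5 = -30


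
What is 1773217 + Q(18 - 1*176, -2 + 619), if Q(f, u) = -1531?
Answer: 1771686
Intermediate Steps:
1773217 + Q(18 - 1*176, -2 + 619) = 1773217 - 1531 = 1771686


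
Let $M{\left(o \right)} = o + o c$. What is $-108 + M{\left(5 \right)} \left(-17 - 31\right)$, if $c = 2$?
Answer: $-828$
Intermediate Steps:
$M{\left(o \right)} = 3 o$ ($M{\left(o \right)} = o + o 2 = o + 2 o = 3 o$)
$-108 + M{\left(5 \right)} \left(-17 - 31\right) = -108 + 3 \cdot 5 \left(-17 - 31\right) = -108 + 15 \left(-48\right) = -108 - 720 = -828$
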